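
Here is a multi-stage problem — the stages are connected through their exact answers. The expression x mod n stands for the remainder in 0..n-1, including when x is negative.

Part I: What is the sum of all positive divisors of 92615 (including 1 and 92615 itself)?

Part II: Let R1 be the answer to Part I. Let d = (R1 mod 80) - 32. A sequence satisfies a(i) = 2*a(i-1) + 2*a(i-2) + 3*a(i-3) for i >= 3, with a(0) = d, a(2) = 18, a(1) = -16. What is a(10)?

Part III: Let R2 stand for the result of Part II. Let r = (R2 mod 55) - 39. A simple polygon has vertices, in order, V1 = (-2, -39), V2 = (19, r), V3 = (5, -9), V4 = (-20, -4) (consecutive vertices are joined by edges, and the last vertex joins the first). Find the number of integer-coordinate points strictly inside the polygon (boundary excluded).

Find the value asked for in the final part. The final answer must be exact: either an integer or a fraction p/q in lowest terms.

Part I: 92615 = 5 * 18523; sigma = (1 + 5) * (1 + 18523) = 6 * 18524 = 111144; answer 111144
Part II: R1 = 111144; d = -8; a(3) = 2*(18) + 2*(-16) + 3*(-8) = -20; iterating: a(3)=-20, a(4)=-52, a(5)=-90, a(6)=-344, a(7)=-1024, a(8)=-3006, a(9)=-9092, a(10)=-27268; answer -27268
Part III: R2 = -27268; r = -27; cross terms: (-2*-27 - 19*-39)=795, (19*-9 - 5*-27)=-36, (5*-4 - -20*-9)=-200, (-20*-39 - -2*-4)=772; twice the area = |1331| = 1331; area = 1331/2; boundary points = 3 + 2 + 5 + 1 = 11; strictly interior points = area - boundary/2 + 1 = 661; answer 661

661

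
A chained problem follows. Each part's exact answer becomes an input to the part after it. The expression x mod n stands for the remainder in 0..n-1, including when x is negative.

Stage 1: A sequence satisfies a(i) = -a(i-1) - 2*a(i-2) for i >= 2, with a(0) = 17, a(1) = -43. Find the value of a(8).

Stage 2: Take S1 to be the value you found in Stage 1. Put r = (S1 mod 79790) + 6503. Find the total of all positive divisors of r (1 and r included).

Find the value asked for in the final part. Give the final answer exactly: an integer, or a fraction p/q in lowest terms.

Stage 1: a(2) = -1*(-43) - 2*(17) = 9; iterating: a(2)=9, a(3)=77, a(4)=-95, a(5)=-59, a(6)=249, a(7)=-131, a(8)=-367; answer -367
Stage 2: S1 = -367; r = 85926; 85926 = 2 * 3 * 14321; sigma = (1 + 2) * (1 + 3) * (1 + 14321) = 3 * 4 * 14322 = 171864; answer 171864

171864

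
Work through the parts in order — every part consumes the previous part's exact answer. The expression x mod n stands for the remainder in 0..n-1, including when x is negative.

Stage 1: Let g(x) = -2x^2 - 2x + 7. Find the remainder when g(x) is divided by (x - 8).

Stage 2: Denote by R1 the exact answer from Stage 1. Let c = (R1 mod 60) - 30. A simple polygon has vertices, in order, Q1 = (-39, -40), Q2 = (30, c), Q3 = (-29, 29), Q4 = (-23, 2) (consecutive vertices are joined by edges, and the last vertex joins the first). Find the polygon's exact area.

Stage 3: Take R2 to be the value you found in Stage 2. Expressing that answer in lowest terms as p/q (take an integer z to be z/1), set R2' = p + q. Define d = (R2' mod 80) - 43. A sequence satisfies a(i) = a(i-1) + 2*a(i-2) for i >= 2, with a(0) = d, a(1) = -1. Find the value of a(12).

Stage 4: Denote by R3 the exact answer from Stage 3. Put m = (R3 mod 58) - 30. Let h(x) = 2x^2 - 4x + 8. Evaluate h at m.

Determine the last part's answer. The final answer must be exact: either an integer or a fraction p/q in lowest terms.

Stage 1: remainder = value at the root: -2*(8)^2 - 2*(8)^1 + 7 = (-128) + (-16) + (7) = -137; answer -137
Stage 2: R1 = -137; c = 13; cross terms: (-39*13 - 30*-40)=693, (30*29 - -29*13)=1247, (-29*2 - -23*29)=609, (-23*-40 - -39*2)=998; twice the area = |3547| = 3547; area = 3547/2; answer 3547/2
Stage 3: R2 = 3547/2; threaded value p + q = 3549; d = -14; a(2) = 1*(-1) + 2*(-14) = -29; iterating: a(2)=-29, a(3)=-31, a(4)=-89, a(5)=-151, a(6)=-329, a(7)=-631, a(8)=-1289, a(9)=-2551, a(10)=-5129, a(11)=-10231, a(12)=-20489; answer -20489
Stage 4: R3 = -20489; m = 13; 2*(13)^2 - 4*(13)^1 + 8 = (338) + (-52) + (8) = 294; answer 294

294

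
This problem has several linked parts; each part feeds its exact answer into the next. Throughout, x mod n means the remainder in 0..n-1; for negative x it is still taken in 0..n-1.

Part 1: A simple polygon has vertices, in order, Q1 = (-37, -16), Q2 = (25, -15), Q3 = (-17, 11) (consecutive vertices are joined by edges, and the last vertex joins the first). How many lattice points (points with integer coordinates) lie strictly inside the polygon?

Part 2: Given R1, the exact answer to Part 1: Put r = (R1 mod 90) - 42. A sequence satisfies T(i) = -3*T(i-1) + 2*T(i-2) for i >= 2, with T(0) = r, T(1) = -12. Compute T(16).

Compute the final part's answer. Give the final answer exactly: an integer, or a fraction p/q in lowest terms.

Part 1: cross terms: (-37*-15 - 25*-16)=955, (25*11 - -17*-15)=20, (-17*-16 - -37*11)=679; twice the area = |1654| = 1654; area = 827; boundary points = 1 + 2 + 1 = 4; strictly interior points = area - boundary/2 + 1 = 826; answer 826
Part 2: R1 = 826; r = -26; T(2) = -3*(-12) + 2*(-26) = -16; iterating: T(2)=-16, T(3)=24, T(4)=-104, T(5)=360, T(6)=-1288, T(7)=4584, T(8)=-16328, T(9)=58152, T(10)=-207112, T(11)=737640, T(12)=-2627144, T(13)=9356712, T(14)=-33324424, T(15)=118686696, T(16)=-422708936; answer -422708936

-422708936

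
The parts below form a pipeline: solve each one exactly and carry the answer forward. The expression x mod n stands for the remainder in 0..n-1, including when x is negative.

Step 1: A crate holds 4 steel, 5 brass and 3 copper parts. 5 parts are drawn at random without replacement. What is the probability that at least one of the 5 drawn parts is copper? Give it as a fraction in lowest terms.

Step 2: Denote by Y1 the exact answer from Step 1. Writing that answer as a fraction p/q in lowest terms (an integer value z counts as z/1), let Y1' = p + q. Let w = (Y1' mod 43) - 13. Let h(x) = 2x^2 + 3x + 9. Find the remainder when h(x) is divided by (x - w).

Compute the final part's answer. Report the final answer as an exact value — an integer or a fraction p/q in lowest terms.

Step 1: total draws C(12,5) = 792; complement C(9,5) = 126; favorable 792 - 126 = 666; P = 37/44; answer 37/44
Step 2: Y1 = 37/44; threaded value p + q = 81; w = 25; remainder = value at the root: 2*(25)^2 + 3*(25)^1 + 9 = (1250) + (75) + (9) = 1334; answer 1334

1334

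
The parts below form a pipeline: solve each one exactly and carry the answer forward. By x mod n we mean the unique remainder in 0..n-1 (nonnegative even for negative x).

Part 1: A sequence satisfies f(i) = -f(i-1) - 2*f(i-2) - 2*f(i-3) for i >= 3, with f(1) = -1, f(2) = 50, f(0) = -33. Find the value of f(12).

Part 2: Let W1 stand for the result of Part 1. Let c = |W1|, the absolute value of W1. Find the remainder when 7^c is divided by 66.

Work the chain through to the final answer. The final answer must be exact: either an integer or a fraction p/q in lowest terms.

37

Part 1: f(3) = -1*(50) - 2*(-1) - 2*(-33) = 18; iterating: f(3)=18, f(4)=-116, f(5)=-20, f(6)=216, f(7)=56, f(8)=-448, f(9)=-96, f(10)=880, f(11)=208, f(12)=-1776; answer -1776
Part 2: W1 = -1776; c = 1776; squarings mod 66: 7^1=7, 7^2=49, 7^4=25, 7^8=31, 7^16=37, 7^32=49, 7^64=25, 7^128=31, 7^256=37, 7^512=49, 7^1024=25; 7^1776 = 7^16 * 7^32 * 7^64 * 7^128 * 7^512 * 7^1024 = 37 (mod 66); answer 37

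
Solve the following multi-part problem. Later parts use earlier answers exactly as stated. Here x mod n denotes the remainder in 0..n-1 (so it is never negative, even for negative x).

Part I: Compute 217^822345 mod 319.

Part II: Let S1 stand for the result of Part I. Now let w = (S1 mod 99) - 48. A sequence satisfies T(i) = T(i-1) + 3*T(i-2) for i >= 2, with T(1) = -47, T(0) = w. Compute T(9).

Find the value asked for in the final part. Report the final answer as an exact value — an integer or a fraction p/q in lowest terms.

Part I: squarings mod 319: 217^1=217, 217^2=196, 217^4=136, 217^8=313, 217^16=36, 217^32=20, 217^64=81, 217^128=181, 217^256=223, 217^512=284, 217^1024=268, 217^2048=49, 217^4096=168, 217^8192=152, 217^16384=136, 217^32768=313, 217^65536=36, 217^131072=20, 217^262144=81, 217^524288=181; 217^822345 = 217^1 * 217^8 * 217^64 * 217^1024 * 217^2048 * 217^32768 * 217^262144 * 217^524288 = 263 (mod 319); answer 263
Part II: S1 = 263; w = 17; T(2) = 1*(-47) + 3*(17) = 4; iterating: T(2)=4, T(3)=-137, T(4)=-125, T(5)=-536, T(6)=-911, T(7)=-2519, T(8)=-5252, T(9)=-12809; answer -12809

-12809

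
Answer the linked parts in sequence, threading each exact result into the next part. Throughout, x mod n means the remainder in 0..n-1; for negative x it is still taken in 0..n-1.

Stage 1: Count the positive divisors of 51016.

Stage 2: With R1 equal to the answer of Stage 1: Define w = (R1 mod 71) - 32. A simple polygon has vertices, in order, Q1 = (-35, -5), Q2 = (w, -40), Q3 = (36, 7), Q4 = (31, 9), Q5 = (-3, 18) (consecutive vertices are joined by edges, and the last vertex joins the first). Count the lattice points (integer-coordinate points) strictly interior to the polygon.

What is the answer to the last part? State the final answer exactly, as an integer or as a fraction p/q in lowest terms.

Stage 1: 51016 = 2^3 * 7 * 911; number of divisors = (3+1) * (1+1) * (1+1) = 16; answer 16
Stage 2: R1 = 16; w = -16; cross terms: (-35*-40 - -16*-5)=1320, (-16*7 - 36*-40)=1328, (36*9 - 31*7)=107, (31*18 - -3*9)=585, (-3*-5 - -35*18)=645; twice the area = |3985| = 3985; area = 3985/2; boundary points = 1 + 1 + 1 + 1 + 1 = 5; strictly interior points = area - boundary/2 + 1 = 1991; answer 1991

1991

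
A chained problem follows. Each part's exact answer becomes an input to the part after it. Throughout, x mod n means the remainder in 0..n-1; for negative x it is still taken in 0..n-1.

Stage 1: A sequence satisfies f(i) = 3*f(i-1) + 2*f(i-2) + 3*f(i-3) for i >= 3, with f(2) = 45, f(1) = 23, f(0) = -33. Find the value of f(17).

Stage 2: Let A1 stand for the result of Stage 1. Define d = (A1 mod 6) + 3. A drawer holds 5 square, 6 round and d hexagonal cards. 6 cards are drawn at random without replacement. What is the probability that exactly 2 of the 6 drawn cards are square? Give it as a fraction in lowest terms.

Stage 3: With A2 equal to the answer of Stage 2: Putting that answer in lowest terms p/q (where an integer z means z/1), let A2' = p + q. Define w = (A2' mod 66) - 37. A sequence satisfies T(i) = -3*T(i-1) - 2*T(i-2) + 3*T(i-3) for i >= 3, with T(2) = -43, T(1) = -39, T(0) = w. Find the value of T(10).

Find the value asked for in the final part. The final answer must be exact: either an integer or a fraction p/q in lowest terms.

74597

Stage 1: f(3) = 3*(45) + 2*(23) + 3*(-33) = 82; iterating: f(3)=82, f(4)=405, f(5)=1514, f(6)=5598, f(7)=21037, f(8)=78849, f(9)=295415, f(10)=1107054, f(11)=4148539, f(12)=15545970, f(13)=58256150, f(14)=218306007, f(15)=818068231, f(16)=3065585157, f(17)=11487809954; answer 11487809954
Stage 2: A1 = 11487809954; d = 5; total draws C(16,6) = 8008; favorable C(5,2)*C(11,4) = 3300; P = 75/182; answer 75/182
Stage 3: A2 = 75/182; threaded value p + q = 257; w = 22; T(3) = -3*(-43) - 2*(-39) + 3*(22) = 273; iterating: T(3)=273, T(4)=-850, T(5)=1875, T(6)=-3106, T(7)=3018, T(8)=2783, T(9)=-23703, T(10)=74597; answer 74597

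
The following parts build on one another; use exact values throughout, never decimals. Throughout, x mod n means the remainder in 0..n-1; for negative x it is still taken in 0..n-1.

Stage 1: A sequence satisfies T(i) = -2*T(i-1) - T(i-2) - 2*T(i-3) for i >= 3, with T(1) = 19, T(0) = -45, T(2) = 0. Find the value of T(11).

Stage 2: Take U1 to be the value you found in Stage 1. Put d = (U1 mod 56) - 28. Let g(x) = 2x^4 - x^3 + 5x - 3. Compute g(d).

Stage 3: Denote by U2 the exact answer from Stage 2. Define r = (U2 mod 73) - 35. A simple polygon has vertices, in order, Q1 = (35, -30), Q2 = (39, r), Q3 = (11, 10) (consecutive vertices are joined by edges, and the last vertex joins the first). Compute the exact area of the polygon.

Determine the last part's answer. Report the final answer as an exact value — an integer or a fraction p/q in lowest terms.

572

Stage 1: T(3) = -2*(0) - 1*(19) - 2*(-45) = 71; iterating: T(3)=71, T(4)=-180, T(5)=289, T(6)=-540, T(7)=1151, T(8)=-2340, T(9)=4609, T(10)=-9180, T(11)=18431; answer 18431
Stage 2: U1 = 18431; d = -21; 2*(-21)^4 - 1*(-21)^3 + 5*(-21)^1 - 3 = (388962) + (9261) + (-105) + (-3) = 398115; answer 398115
Stage 3: U2 = 398115; r = 11; cross terms: (35*11 - 39*-30)=1555, (39*10 - 11*11)=269, (11*-30 - 35*10)=-680; twice the area = |1144| = 1144; area = 572; answer 572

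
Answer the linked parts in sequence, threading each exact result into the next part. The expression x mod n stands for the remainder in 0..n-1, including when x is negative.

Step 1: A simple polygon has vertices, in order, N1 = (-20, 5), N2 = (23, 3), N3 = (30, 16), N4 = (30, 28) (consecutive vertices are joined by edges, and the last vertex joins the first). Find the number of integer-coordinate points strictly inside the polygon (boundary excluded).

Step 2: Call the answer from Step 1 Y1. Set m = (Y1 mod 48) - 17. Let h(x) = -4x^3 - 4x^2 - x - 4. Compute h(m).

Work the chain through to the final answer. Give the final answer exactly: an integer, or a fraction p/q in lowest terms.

8121

Step 1: cross terms: (-20*3 - 23*5)=-175, (23*16 - 30*3)=278, (30*28 - 30*16)=360, (30*5 - -20*28)=710; twice the area = |1173| = 1173; area = 1173/2; boundary points = 1 + 1 + 12 + 1 = 15; strictly interior points = area - boundary/2 + 1 = 580; answer 580
Step 2: Y1 = 580; m = -13; -4*(-13)^3 - 4*(-13)^2 - 1*(-13)^1 - 4 = (8788) + (-676) + (13) + (-4) = 8121; answer 8121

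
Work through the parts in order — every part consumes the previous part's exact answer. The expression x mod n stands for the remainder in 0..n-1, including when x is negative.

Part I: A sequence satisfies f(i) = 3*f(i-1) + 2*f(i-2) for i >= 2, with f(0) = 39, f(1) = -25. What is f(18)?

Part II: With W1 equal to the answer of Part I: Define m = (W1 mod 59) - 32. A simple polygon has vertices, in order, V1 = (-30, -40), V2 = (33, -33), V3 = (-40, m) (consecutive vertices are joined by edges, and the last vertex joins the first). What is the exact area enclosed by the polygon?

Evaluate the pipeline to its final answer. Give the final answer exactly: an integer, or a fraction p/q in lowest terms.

Part I: f(2) = 3*(-25) + 2*(39) = 3; iterating: f(2)=3, f(3)=-41, f(4)=-117, f(5)=-433, f(6)=-1533, f(7)=-5465, f(8)=-19461, f(9)=-69313, f(10)=-246861, f(11)=-879209, f(12)=-3131349, f(13)=-11152465, f(14)=-39720093, f(15)=-141465209, f(16)=-503835813, f(17)=-1794437857, f(18)=-6390985197; answer -6390985197
Part II: W1 = -6390985197; m = -32; cross terms: (-30*-33 - 33*-40)=2310, (33*-32 - -40*-33)=-2376, (-40*-40 - -30*-32)=640; twice the area = |574| = 574; area = 287; answer 287

287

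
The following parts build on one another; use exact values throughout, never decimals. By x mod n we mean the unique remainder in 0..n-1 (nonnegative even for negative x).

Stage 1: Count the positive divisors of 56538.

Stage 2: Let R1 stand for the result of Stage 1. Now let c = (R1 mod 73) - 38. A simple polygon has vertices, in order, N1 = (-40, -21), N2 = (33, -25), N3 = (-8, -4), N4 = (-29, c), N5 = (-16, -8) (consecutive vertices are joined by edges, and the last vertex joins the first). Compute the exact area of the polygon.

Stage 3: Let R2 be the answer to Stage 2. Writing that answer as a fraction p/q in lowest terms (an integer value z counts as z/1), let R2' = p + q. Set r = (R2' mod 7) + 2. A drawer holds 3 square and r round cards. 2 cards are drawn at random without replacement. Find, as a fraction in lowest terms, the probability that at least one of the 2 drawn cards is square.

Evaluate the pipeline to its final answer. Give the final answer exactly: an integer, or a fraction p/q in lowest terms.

Stage 1: 56538 = 2 * 3^4 * 349; number of divisors = (1+1) * (4+1) * (1+1) = 20; answer 20
Stage 2: R1 = 20; c = -18; cross terms: (-40*-25 - 33*-21)=1693, (33*-4 - -8*-25)=-332, (-8*-18 - -29*-4)=28, (-29*-8 - -16*-18)=-56, (-16*-21 - -40*-8)=16; twice the area = |1349| = 1349; area = 1349/2; answer 1349/2
Stage 3: R2 = 1349/2; threaded value p + q = 1351; r = 2; total draws C(5,2) = 10; complement C(2,2) = 1; favorable 10 - 1 = 9; P = 9/10; answer 9/10

9/10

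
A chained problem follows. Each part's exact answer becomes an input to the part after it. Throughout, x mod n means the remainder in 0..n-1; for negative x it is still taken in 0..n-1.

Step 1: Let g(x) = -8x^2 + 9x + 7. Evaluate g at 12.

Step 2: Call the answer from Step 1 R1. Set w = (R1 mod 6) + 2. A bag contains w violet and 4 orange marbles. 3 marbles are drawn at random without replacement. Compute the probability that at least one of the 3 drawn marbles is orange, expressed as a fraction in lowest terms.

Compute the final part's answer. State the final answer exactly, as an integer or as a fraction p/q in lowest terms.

34/35

Step 1: -8*(12)^2 + 9*(12)^1 + 7 = (-1152) + (108) + (7) = -1037; answer -1037
Step 2: R1 = -1037; w = 3; total draws C(7,3) = 35; complement C(3,3) = 1; favorable 35 - 1 = 34; P = 34/35; answer 34/35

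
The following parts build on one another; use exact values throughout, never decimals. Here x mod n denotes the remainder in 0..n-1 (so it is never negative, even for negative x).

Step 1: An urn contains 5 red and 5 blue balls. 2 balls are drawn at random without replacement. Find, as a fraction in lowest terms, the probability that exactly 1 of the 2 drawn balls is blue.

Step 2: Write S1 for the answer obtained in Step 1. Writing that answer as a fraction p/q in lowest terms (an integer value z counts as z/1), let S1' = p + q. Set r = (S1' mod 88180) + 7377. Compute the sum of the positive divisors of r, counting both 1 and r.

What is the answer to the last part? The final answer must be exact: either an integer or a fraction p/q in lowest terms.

7800

Step 1: total draws C(10,2) = 45; favorable C(5,1)*C(5,1) = 25; P = 5/9; answer 5/9
Step 2: S1 = 5/9; threaded value p + q = 14; r = 7391; 7391 = 19 * 389; sigma = (1 + 19) * (1 + 389) = 20 * 390 = 7800; answer 7800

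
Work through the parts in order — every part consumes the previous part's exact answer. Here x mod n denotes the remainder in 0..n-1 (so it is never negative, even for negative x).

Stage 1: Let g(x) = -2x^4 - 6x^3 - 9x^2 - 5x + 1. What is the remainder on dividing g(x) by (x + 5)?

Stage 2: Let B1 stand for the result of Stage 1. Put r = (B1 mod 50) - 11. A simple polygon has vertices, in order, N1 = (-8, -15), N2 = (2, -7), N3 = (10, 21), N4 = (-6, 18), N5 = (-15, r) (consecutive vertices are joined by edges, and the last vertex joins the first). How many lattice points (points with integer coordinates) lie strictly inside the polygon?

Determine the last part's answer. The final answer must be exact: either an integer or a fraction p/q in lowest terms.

Stage 1: remainder = value at the root: -2*(-5)^4 - 6*(-5)^3 - 9*(-5)^2 - 5*(-5)^1 + 1 = (-1250) + (750) + (-225) + (25) + (1) = -699; answer -699
Stage 2: B1 = -699; r = -10; cross terms: (-8*-7 - 2*-15)=86, (2*21 - 10*-7)=112, (10*18 - -6*21)=306, (-6*-10 - -15*18)=330, (-15*-15 - -8*-10)=145; twice the area = |979| = 979; area = 979/2; boundary points = 2 + 4 + 1 + 1 + 1 = 9; strictly interior points = area - boundary/2 + 1 = 486; answer 486

486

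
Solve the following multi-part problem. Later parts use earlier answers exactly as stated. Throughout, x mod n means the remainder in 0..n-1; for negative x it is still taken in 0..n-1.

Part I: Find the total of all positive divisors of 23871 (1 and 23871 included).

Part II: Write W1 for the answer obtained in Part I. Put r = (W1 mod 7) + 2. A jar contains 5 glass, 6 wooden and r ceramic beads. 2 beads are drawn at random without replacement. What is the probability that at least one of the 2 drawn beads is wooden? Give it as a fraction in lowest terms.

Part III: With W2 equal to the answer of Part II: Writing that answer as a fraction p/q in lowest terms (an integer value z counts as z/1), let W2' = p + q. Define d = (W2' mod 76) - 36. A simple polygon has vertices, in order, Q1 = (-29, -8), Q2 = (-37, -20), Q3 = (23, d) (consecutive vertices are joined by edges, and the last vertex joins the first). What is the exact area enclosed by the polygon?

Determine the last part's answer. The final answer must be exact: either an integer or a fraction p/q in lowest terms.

Part I: 23871 = 3 * 73 * 109; sigma = (1 + 3) * (1 + 73) * (1 + 109) = 4 * 74 * 110 = 32560; answer 32560
Part II: W1 = 32560; r = 5; total draws C(16,2) = 120; complement C(10,2) = 45; favorable 120 - 45 = 75; P = 5/8; answer 5/8
Part III: W2 = 5/8; threaded value p + q = 13; d = -23; cross terms: (-29*-20 - -37*-8)=284, (-37*-23 - 23*-20)=1311, (23*-8 - -29*-23)=-851; twice the area = |744| = 744; area = 372; answer 372

372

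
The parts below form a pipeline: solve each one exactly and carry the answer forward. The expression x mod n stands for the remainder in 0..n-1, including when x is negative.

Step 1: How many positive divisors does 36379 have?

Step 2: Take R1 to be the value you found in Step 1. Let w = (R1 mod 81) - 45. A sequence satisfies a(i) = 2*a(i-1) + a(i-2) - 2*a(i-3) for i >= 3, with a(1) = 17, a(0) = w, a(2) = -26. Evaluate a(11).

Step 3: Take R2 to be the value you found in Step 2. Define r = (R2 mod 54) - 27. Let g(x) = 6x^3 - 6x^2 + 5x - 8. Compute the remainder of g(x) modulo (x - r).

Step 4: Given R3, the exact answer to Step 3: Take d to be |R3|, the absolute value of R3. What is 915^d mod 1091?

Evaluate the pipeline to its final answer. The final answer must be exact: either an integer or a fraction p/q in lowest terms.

227

Step 1: 36379 = 7 * 5197; number of divisors = (1+1) * (1+1) = 4; answer 4
Step 2: R1 = 4; w = -41; a(3) = 2*(-26) + 1*(17) - 2*(-41) = 47; iterating: a(3)=47, a(4)=34, a(5)=167, a(6)=274, a(7)=647, a(8)=1234, a(9)=2567, a(10)=5074, a(11)=10247; answer 10247
Step 3: R2 = 10247; r = 14; remainder = value at the root: 6*(14)^3 - 6*(14)^2 + 5*(14)^1 - 8 = (16464) + (-1176) + (70) + (-8) = 15350; answer 15350
Step 4: R3 = 15350; d = 15350; squarings mod 1091: 915^1=915, 915^2=428, 915^4=987, 915^8=997, 915^16=108, 915^32=754, 915^64=105, 915^128=115, 915^256=133, 915^512=233, 915^1024=830, 915^2048=479, 915^4096=331, 915^8192=461; 915^15350 = 915^2 * 915^4 * 915^16 * 915^32 * 915^64 * 915^128 * 915^256 * 915^512 * 915^2048 * 915^4096 * 915^8192 = 227 (mod 1091); answer 227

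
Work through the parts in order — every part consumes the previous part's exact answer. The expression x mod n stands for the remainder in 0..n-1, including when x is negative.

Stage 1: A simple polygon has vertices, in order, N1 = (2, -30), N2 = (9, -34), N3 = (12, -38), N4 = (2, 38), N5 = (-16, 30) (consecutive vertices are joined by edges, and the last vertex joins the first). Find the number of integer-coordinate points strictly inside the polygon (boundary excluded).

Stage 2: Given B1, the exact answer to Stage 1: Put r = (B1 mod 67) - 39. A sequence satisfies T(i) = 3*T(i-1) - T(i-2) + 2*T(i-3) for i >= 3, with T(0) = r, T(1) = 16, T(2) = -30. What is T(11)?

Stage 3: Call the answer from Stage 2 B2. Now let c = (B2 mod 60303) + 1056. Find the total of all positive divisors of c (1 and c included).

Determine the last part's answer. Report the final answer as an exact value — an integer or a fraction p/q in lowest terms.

Stage 1: cross terms: (2*-34 - 9*-30)=202, (9*-38 - 12*-34)=66, (12*38 - 2*-38)=532, (2*30 - -16*38)=668, (-16*-30 - 2*30)=420; twice the area = |1888| = 1888; area = 944; boundary points = 1 + 1 + 2 + 2 + 6 = 12; strictly interior points = area - boundary/2 + 1 = 939; answer 939
Stage 2: B1 = 939; r = -38; T(3) = 3*(-30) - 1*(16) + 2*(-38) = -182; iterating: T(3)=-182, T(4)=-484, T(5)=-1330, T(6)=-3870, T(7)=-11248, T(8)=-32534, T(9)=-94094, T(10)=-272244, T(11)=-787706; answer -787706
Stage 3: B2 = -787706; c = 57592; 57592 = 2^3 * 23 * 313; sigma = (1 + 2 + 4 + 8) * (1 + 23) * (1 + 313) = 15 * 24 * 314 = 113040; answer 113040

113040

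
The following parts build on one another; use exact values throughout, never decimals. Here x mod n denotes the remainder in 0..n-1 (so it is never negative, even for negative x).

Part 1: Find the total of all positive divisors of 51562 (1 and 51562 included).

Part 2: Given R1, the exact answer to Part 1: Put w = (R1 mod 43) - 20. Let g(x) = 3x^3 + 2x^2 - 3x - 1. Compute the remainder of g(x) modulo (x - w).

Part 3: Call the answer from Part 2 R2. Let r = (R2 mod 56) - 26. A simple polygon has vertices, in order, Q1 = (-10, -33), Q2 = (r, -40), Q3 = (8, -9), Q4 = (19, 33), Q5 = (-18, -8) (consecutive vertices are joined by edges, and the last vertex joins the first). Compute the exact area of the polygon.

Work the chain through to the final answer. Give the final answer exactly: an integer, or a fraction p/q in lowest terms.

1895/2

Part 1: 51562 = 2 * 7 * 29 * 127; sigma = (1 + 2) * (1 + 7) * (1 + 29) * (1 + 127) = 3 * 8 * 30 * 128 = 92160; answer 92160
Part 2: R1 = 92160; w = -9; remainder = value at the root: 3*(-9)^3 + 2*(-9)^2 - 3*(-9)^1 - 1 = (-2187) + (162) + (27) + (-1) = -1999; answer -1999
Part 3: R2 = -1999; r = -9; cross terms: (-10*-40 - -9*-33)=103, (-9*-9 - 8*-40)=401, (8*33 - 19*-9)=435, (19*-8 - -18*33)=442, (-18*-33 - -10*-8)=514; twice the area = |1895| = 1895; area = 1895/2; answer 1895/2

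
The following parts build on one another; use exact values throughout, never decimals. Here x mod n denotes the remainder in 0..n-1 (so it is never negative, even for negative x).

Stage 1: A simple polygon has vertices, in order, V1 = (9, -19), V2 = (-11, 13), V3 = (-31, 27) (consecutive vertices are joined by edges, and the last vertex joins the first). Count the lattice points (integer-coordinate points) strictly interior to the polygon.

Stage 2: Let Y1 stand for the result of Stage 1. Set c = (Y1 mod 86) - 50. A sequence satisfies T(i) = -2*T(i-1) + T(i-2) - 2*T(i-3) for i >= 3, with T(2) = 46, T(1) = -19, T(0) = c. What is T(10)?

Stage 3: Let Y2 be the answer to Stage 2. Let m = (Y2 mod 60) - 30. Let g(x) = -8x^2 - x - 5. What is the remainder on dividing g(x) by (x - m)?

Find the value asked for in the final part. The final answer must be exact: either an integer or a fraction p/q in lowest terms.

Stage 1: cross terms: (9*13 - -11*-19)=-92, (-11*27 - -31*13)=106, (-31*-19 - 9*27)=346; twice the area = |360| = 360; area = 180; boundary points = 4 + 2 + 2 = 8; strictly interior points = area - boundary/2 + 1 = 177; answer 177
Stage 2: Y1 = 177; c = -45; T(3) = -2*(46) + 1*(-19) - 2*(-45) = -21; iterating: T(3)=-21, T(4)=126, T(5)=-365, T(6)=898, T(7)=-2413, T(8)=6454, T(9)=-17117, T(10)=45514; answer 45514
Stage 3: Y2 = 45514; m = 4; remainder = value at the root: -8*(4)^2 - 1*(4)^1 - 5 = (-128) + (-4) + (-5) = -137; answer -137

-137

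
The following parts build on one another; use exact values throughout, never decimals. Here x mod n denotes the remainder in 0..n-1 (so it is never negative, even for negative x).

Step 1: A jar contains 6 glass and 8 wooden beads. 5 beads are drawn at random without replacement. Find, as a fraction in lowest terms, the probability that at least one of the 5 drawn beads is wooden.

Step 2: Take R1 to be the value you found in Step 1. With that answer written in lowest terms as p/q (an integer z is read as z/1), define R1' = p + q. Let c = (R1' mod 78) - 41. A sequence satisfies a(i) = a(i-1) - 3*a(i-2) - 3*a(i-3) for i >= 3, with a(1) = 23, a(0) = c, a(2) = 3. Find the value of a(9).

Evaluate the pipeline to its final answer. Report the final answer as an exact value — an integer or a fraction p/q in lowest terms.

Step 1: total draws C(14,5) = 2002; complement C(6,5) = 6; favorable 2002 - 6 = 1996; P = 998/1001; answer 998/1001
Step 2: R1 = 998/1001; threaded value p + q = 1999; c = 8; a(3) = 1*(3) - 3*(23) - 3*(8) = -90; iterating: a(3)=-90, a(4)=-168, a(5)=93, a(6)=867, a(7)=1092, a(8)=-1788, a(9)=-7665; answer -7665

-7665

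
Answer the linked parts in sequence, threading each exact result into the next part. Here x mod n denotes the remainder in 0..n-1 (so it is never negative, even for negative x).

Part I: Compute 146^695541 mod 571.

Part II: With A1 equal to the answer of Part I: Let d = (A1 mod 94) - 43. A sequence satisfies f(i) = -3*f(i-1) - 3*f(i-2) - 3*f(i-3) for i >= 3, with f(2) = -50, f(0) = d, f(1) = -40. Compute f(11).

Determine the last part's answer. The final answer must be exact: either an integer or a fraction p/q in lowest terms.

181251

Part I: squarings mod 571: 146^1=146, 146^2=189, 146^4=319, 146^8=123, 146^16=283, 146^32=149, 146^64=503, 146^128=56, 146^256=281, 146^512=163, 146^1024=303, 146^2048=449, 146^4096=38, 146^8192=302, 146^16384=415, 146^32768=354, 146^65536=267, 146^131072=485, 146^262144=544, 146^524288=158; 146^695541 = 146^1 * 146^4 * 146^16 * 146^32 * 146^64 * 146^128 * 146^1024 * 146^2048 * 146^4096 * 146^32768 * 146^131072 * 146^524288 = 208 (mod 571); answer 208
Part II: A1 = 208; d = -23; f(3) = -3*(-50) - 3*(-40) - 3*(-23) = 339; iterating: f(3)=339, f(4)=-747, f(5)=1374, f(6)=-2898, f(7)=6813, f(8)=-15867, f(9)=35856, f(10)=-80406, f(11)=181251; answer 181251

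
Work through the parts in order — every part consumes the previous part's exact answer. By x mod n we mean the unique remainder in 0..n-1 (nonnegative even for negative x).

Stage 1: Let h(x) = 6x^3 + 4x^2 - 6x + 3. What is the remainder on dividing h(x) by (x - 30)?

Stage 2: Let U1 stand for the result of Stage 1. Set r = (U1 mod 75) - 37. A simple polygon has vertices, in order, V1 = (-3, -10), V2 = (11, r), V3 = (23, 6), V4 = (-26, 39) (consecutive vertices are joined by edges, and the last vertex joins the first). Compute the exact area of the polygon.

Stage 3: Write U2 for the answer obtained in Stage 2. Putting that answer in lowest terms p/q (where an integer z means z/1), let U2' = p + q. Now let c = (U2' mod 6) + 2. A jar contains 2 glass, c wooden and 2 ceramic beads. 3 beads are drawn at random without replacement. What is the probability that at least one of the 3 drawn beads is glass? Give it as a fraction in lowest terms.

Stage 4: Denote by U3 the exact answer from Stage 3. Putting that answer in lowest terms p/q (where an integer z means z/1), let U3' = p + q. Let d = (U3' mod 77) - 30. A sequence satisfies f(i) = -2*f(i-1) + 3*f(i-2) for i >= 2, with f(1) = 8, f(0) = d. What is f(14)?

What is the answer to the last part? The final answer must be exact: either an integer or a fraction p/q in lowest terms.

Stage 1: remainder = value at the root: 6*(30)^3 + 4*(30)^2 - 6*(30)^1 + 3 = (162000) + (3600) + (-180) + (3) = 165423; answer 165423
Stage 2: U1 = 165423; r = 11; cross terms: (-3*11 - 11*-10)=77, (11*6 - 23*11)=-187, (23*39 - -26*6)=1053, (-26*-10 - -3*39)=377; twice the area = |1320| = 1320; area = 660; answer 660
Stage 3: U2 = 660; threaded value p + q = 661; c = 3; total draws C(7,3) = 35; complement C(5,3) = 10; favorable 35 - 10 = 25; P = 5/7; answer 5/7
Stage 4: U3 = 5/7; threaded value p + q = 12; d = -18; f(2) = -2*(8) + 3*(-18) = -70; iterating: f(2)=-70, f(3)=164, f(4)=-538, f(5)=1568, f(6)=-4750, f(7)=14204, f(8)=-42658, f(9)=127928, f(10)=-383830, f(11)=1151444, f(12)=-3454378, f(13)=10363088, f(14)=-31089310; answer -31089310

-31089310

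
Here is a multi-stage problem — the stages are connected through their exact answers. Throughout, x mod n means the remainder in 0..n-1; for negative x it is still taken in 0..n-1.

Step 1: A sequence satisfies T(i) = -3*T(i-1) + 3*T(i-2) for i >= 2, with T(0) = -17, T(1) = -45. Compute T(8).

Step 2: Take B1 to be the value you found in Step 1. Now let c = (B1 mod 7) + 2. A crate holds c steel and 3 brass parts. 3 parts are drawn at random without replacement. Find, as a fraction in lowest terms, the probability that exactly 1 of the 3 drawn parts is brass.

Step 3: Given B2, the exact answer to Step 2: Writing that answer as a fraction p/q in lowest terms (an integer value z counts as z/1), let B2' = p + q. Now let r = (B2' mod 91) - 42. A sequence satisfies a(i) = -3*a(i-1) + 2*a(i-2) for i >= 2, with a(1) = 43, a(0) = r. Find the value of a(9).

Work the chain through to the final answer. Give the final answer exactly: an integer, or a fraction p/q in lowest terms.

Step 1: T(2) = -3*(-45) + 3*(-17) = 84; iterating: T(2)=84, T(3)=-387, T(4)=1413, T(5)=-5400, T(6)=20439, T(7)=-77517, T(8)=293868; answer 293868
Step 2: B1 = 293868; c = 3; total draws C(6,3) = 20; favorable C(3,1)*C(3,2) = 9; P = 9/20; answer 9/20
Step 3: B2 = 9/20; threaded value p + q = 29; r = -13; a(2) = -3*(43) + 2*(-13) = -155; iterating: a(2)=-155, a(3)=551, a(4)=-1963, a(5)=6991, a(6)=-24899, a(7)=88679, a(8)=-315835, a(9)=1124863; answer 1124863

1124863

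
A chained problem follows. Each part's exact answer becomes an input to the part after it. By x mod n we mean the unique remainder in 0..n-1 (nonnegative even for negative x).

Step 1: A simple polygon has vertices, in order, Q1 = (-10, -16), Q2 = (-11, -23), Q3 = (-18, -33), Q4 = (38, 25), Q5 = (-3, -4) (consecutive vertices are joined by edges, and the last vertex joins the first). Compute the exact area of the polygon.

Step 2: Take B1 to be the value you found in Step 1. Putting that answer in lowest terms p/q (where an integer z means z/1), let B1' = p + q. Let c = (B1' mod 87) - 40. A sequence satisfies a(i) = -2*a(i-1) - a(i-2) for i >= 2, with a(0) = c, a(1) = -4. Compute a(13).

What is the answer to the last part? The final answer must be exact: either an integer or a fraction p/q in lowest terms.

-268

Step 1: cross terms: (-10*-23 - -11*-16)=54, (-11*-33 - -18*-23)=-51, (-18*25 - 38*-33)=804, (38*-4 - -3*25)=-77, (-3*-16 - -10*-4)=8; twice the area = |738| = 738; area = 369; answer 369
Step 2: B1 = 369; threaded value p + q = 370; c = -18; a(2) = -2*(-4) - 1*(-18) = 26; iterating: a(2)=26, a(3)=-48, a(4)=70, a(5)=-92, a(6)=114, a(7)=-136, a(8)=158, a(9)=-180, a(10)=202, a(11)=-224, a(12)=246, a(13)=-268; answer -268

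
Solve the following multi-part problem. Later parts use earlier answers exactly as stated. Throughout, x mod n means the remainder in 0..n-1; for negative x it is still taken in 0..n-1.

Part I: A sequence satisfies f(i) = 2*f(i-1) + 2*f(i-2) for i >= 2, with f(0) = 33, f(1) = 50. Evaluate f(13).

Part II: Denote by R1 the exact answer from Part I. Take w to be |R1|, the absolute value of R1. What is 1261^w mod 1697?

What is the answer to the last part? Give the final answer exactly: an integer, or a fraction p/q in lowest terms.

1078

Part I: f(2) = 2*(50) + 2*(33) = 166; iterating: f(2)=166, f(3)=432, f(4)=1196, f(5)=3256, f(6)=8904, f(7)=24320, f(8)=66448, f(9)=181536, f(10)=495968, f(11)=1355008, f(12)=3701952, f(13)=10113920; answer 10113920
Part II: R1 = 10113920; w = 10113920; squarings mod 1697: 1261^1=1261, 1261^2=32, 1261^4=1024, 1261^8=1527, 1261^16=51, 1261^32=904, 1261^64=959, 1261^128=1604, 1261^256=164, 1261^512=1441, 1261^1024=1050, 1261^2048=1147, 1261^4096=434, 1261^8192=1686, 1261^16384=121, 1261^32768=1065, 1261^65536=629, 1261^131072=240, 1261^262144=1599, 1261^524288=1119, 1261^1048576=1472, 1261^2097152=1412, 1261^4194304=1466, 1261^8388608=754; 1261^10113920 = 1261^128 * 1261^256 * 1261^512 * 1261^4096 * 1261^16384 * 1261^131072 * 1261^524288 * 1261^1048576 * 1261^8388608 = 1078 (mod 1697); answer 1078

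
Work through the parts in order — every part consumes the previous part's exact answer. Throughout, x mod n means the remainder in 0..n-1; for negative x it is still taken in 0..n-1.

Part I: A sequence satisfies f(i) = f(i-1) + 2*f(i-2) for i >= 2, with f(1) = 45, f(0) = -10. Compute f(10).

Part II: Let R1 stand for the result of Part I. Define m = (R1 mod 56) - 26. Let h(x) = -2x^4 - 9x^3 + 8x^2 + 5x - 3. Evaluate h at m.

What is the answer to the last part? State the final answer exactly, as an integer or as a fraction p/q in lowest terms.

Part I: f(2) = 1*(45) + 2*(-10) = 25; iterating: f(2)=25, f(3)=115, f(4)=165, f(5)=395, f(6)=725, f(7)=1515, f(8)=2965, f(9)=5995, f(10)=11925; answer 11925
Part II: R1 = 11925; m = 27; -2*(27)^4 - 9*(27)^3 + 8*(27)^2 + 5*(27)^1 - 3 = (-1062882) + (-177147) + (5832) + (135) + (-3) = -1234065; answer -1234065

-1234065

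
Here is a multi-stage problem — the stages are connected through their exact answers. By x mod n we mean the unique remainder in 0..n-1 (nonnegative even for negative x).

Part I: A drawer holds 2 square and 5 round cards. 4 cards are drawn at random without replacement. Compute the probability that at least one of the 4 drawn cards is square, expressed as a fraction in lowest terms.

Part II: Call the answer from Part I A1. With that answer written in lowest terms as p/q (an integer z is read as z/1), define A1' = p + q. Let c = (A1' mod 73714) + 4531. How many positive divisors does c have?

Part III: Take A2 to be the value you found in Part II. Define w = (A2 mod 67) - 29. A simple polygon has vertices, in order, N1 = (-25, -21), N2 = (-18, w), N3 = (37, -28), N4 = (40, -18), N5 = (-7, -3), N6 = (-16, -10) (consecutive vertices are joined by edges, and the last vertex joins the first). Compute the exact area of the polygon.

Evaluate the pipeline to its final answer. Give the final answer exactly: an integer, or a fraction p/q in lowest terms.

686

Part I: total draws C(7,4) = 35; complement C(5,4) = 5; favorable 35 - 5 = 30; P = 6/7; answer 6/7
Part II: A1 = 6/7; threaded value p + q = 13; c = 4544; 4544 = 2^6 * 71; number of divisors = (6+1) * (1+1) = 14; answer 14
Part III: A2 = 14; w = -15; cross terms: (-25*-15 - -18*-21)=-3, (-18*-28 - 37*-15)=1059, (37*-18 - 40*-28)=454, (40*-3 - -7*-18)=-246, (-7*-10 - -16*-3)=22, (-16*-21 - -25*-10)=86; twice the area = |1372| = 1372; area = 686; answer 686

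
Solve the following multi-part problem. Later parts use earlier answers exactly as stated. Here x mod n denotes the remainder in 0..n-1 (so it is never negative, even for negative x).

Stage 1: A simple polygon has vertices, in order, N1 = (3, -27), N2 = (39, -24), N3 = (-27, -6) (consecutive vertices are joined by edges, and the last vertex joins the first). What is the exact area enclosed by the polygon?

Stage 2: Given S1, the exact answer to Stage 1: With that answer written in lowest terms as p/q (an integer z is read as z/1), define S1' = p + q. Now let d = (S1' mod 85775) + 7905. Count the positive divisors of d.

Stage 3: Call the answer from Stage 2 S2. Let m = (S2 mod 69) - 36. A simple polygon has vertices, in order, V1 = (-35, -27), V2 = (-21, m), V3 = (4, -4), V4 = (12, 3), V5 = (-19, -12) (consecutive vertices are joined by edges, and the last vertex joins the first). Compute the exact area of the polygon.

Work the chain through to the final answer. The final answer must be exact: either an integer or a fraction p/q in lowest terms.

909/2

Stage 1: cross terms: (3*-24 - 39*-27)=981, (39*-6 - -27*-24)=-882, (-27*-27 - 3*-6)=747; twice the area = |846| = 846; area = 423; answer 423
Stage 2: S1 = 423; threaded value p + q = 424; d = 8329; 8329 is prime, so its only divisors are 1 and 8329; count = 2; answer 2
Stage 3: S2 = 2; m = -34; cross terms: (-35*-34 - -21*-27)=623, (-21*-4 - 4*-34)=220, (4*3 - 12*-4)=60, (12*-12 - -19*3)=-87, (-19*-27 - -35*-12)=93; twice the area = |909| = 909; area = 909/2; answer 909/2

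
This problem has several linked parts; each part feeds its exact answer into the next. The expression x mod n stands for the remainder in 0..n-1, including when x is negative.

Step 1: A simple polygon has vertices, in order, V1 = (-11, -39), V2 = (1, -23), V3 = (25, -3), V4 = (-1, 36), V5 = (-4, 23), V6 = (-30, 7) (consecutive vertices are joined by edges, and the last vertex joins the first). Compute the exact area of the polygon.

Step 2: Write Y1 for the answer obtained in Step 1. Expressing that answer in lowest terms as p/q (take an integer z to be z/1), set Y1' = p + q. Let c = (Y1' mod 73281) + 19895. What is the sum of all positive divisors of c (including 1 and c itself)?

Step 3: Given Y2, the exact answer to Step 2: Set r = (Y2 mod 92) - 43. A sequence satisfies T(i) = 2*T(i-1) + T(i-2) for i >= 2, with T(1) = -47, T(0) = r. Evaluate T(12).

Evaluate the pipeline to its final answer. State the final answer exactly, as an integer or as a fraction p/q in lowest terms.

-416039

Step 1: cross terms: (-11*-23 - 1*-39)=292, (1*-3 - 25*-23)=572, (25*36 - -1*-3)=897, (-1*23 - -4*36)=121, (-4*7 - -30*23)=662, (-30*-39 - -11*7)=1247; twice the area = |3791| = 3791; area = 3791/2; answer 3791/2
Step 2: Y1 = 3791/2; threaded value p + q = 3793; c = 23688; 23688 = 2^3 * 3^2 * 7 * 47; sigma = (1 + 2 + 4 + 8) * (1 + 3 + 9) * (1 + 7) * (1 + 47) = 15 * 13 * 8 * 48 = 74880; answer 74880
Step 3: Y2 = 74880; r = 41; T(2) = 2*(-47) + 1*(41) = -53; iterating: T(2)=-53, T(3)=-153, T(4)=-359, T(5)=-871, T(6)=-2101, T(7)=-5073, T(8)=-12247, T(9)=-29567, T(10)=-71381, T(11)=-172329, T(12)=-416039; answer -416039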